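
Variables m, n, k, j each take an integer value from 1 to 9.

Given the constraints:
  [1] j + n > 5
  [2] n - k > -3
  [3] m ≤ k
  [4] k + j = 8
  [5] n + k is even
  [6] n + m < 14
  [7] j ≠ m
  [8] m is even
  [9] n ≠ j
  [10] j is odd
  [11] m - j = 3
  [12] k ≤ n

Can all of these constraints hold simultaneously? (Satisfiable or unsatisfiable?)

Try m = 4, n = 7, k = 7, j = 1.
Check constraint 1: j + n = 8; constraint 2: n - k = 0; constraint 4: k + j = 8. The remaining constraints are straightforward to verify.

Satisfiable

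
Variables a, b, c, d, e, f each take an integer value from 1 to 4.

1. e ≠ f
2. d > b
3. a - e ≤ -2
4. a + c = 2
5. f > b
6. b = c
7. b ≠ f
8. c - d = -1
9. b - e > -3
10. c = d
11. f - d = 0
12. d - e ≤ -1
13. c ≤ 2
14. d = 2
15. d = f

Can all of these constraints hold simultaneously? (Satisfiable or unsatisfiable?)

Unsatisfiable

From constraints 6, 10, and 15, b = c = d = f, so b = f. But constraint 7 says b ≠ f. Contradiction.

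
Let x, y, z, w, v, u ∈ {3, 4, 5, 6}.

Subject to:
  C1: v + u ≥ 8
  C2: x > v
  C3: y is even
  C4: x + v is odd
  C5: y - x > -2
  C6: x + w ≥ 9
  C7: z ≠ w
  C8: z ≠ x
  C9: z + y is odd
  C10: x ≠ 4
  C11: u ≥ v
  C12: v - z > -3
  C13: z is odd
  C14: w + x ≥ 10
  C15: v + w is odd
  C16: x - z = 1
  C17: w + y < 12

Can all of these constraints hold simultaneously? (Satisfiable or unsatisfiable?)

One satisfying assignment is x = 6, y = 6, z = 5, w = 4, v = 3, u = 5.
For the less obvious constraints — constraint 1: v + u = 8; constraint 5: y - x = 0; constraint 6: x + w = 10 — and the others hold by inspection.

Satisfiable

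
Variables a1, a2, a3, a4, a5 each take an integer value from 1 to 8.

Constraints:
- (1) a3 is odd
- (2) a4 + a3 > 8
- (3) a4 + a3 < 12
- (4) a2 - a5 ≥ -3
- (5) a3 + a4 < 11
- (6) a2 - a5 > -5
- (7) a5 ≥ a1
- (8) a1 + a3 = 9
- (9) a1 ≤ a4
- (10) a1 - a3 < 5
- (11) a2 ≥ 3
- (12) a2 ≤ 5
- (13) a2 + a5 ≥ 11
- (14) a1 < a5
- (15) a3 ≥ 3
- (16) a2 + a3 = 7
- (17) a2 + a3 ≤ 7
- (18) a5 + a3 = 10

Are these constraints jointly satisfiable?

Take a1 = 6, a2 = 4, a3 = 3, a4 = 7, a5 = 7. Then constraint 2: a4 + a3 = 10; constraint 3: a4 + a3 = 10; constraint 4: a2 - a5 = -3, and every other listed constraint is also met.

Satisfiable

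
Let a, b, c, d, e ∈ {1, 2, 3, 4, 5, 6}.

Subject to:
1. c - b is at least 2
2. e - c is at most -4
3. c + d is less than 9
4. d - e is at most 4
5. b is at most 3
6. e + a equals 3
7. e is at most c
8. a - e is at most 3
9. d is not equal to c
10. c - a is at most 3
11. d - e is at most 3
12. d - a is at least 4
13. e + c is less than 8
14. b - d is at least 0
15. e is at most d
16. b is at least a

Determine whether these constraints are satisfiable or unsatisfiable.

Constraints 2, 4, 10, and 12 give a − c ≥ -3, c − e ≥ 4, e − d ≥ -4, d − a ≥ 4.
Adding all 4 inequalities: the left sides telescope to 0, and the right sides sum to (-3) + 4 + (-4) + 4 = 1. So 0 ≥ 1, which is false.

Unsatisfiable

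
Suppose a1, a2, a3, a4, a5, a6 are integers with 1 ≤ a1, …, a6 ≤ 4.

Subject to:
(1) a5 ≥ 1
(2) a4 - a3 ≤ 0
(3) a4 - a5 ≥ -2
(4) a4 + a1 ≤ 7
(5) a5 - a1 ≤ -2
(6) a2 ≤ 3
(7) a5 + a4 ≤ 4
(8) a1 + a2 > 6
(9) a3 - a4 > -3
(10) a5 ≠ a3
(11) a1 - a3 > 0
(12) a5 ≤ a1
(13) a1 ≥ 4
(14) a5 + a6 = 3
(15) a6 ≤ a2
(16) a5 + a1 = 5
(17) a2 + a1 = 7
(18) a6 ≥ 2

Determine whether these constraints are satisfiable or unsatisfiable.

Satisfiable

Setting (a1, a2, a3, a4, a5, a6) = (4, 3, 2, 2, 1, 2) satisfies everything: constraint 2: a4 - a3 = 0; constraint 3: a4 - a5 = 1, and the others follow.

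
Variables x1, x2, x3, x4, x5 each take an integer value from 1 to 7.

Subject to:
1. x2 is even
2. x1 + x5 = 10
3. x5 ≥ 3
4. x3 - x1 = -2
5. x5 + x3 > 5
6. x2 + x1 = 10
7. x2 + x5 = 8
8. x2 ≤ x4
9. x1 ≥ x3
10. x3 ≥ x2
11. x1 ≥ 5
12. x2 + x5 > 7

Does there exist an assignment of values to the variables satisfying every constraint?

Satisfiable

One satisfying assignment is x1 = 6, x2 = 4, x3 = 4, x4 = 6, x5 = 4.
For the less obvious constraints — constraint 2: x1 + x5 = 10; constraint 4: x3 - x1 = -2 — and the others hold by inspection.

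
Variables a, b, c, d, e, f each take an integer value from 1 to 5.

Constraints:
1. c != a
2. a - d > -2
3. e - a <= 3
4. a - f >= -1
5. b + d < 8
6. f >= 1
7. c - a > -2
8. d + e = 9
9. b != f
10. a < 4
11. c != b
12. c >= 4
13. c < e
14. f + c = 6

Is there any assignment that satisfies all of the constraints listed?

Satisfiable

Try a = 3, b = 3, c = 4, d = 4, e = 5, f = 2.
Check constraint 2: a - d = -1; constraint 3: e - a = 2; constraint 4: a - f = 1. The remaining constraints are straightforward to verify.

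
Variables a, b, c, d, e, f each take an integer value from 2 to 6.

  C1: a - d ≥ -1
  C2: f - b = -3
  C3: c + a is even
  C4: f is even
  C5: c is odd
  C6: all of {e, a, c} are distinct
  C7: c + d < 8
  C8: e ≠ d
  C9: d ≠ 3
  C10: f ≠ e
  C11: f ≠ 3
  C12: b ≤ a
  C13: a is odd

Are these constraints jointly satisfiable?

Satisfiable

Setting (a, b, c, d, e, f) = (5, 5, 3, 4, 6, 2) satisfies everything: constraint 1: a - d = 1; constraint 2: f - b = -3; constraint 7: c + d = 7, and the others follow.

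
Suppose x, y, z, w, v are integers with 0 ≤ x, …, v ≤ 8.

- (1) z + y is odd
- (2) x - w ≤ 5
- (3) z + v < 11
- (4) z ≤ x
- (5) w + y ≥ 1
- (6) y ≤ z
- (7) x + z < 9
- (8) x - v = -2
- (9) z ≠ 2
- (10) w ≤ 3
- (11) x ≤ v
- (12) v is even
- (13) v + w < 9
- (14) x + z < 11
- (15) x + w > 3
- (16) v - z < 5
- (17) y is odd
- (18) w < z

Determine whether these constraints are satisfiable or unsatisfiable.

Satisfiable

Take x = 4, y = 3, z = 4, w = 1, v = 6. Then constraint 2: x - w = 3; constraint 3: z + v = 10, and every other listed constraint is also met.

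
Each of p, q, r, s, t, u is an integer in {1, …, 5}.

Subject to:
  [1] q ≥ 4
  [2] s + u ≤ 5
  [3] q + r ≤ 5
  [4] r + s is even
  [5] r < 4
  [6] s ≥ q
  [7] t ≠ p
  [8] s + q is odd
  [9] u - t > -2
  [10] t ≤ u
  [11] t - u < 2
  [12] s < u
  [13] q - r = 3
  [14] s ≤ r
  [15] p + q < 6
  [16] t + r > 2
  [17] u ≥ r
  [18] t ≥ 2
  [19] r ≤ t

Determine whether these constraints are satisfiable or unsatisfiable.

From constraints 1 and 6: s ≥ q ≥ 4. From constraints 10 and 18: u ≥ t ≥ 2. Hence s + u ≥ 6. But constraint 2 requires s + u ≤ 5, and 5 < 6. Contradiction.

Unsatisfiable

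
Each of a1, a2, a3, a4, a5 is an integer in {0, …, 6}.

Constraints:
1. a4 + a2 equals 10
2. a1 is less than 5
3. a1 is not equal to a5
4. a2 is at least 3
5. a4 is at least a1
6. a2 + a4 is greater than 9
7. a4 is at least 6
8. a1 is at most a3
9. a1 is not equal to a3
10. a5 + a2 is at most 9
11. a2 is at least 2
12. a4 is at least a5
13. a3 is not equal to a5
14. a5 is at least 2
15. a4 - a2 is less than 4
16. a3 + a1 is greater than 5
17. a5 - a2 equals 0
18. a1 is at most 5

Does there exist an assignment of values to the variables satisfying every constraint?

Setting (a1, a2, a3, a4, a5) = (0, 4, 6, 6, 4) satisfies everything: constraint 1: a4 + a2 = 10; constraint 6: a2 + a4 = 10; constraint 10: a5 + a2 = 8, and the others follow.

Satisfiable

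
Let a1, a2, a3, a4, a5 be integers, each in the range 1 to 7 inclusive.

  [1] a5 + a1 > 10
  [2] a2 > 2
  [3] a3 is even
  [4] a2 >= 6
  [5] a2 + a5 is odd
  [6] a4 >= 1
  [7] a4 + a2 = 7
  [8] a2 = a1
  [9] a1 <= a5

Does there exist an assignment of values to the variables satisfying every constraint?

Satisfiable

One satisfying assignment is a1 = 6, a2 = 6, a3 = 6, a4 = 1, a5 = 7.
For the less obvious constraints — constraint 1: a5 + a1 = 13; constraint 7: a4 + a2 = 7 — and the others hold by inspection.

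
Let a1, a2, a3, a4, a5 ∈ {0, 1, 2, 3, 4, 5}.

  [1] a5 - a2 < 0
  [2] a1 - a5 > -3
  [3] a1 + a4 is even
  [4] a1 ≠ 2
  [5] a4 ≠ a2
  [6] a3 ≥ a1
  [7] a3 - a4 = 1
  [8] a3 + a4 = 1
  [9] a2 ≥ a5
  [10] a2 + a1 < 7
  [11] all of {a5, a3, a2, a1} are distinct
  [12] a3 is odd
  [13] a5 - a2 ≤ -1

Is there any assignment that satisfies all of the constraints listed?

Satisfiable

The assignment a1 = 0, a2 = 4, a3 = 1, a4 = 0, a5 = 2 works:
  constraint 1 holds since a5 - a2 = -2.
  constraint 2 holds since a1 - a5 = -2.
The rest check out directly.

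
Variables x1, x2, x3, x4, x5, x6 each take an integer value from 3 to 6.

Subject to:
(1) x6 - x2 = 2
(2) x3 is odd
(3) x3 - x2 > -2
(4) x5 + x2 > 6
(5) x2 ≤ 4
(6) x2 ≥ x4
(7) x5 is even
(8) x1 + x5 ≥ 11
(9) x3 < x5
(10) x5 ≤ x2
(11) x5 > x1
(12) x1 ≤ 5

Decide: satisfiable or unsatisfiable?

Unsatisfiable

From constraint 12: x1 ≤ 5. From constraints 5 and 10: x5 ≤ x2 ≤ 4. Hence x1 + x5 ≤ 9. But constraint 8 requires x1 + x5 ≥ 11, and 11 > 9. Contradiction.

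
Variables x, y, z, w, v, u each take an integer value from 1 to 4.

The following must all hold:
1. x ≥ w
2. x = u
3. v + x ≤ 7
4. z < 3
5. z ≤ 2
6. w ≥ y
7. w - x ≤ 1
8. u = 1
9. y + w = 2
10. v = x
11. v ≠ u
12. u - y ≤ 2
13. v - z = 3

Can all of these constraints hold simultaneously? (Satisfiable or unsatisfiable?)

Unsatisfiable

From constraints 2 and 10, v = x = u, so v = u. But constraint 11 says v ≠ u. Contradiction.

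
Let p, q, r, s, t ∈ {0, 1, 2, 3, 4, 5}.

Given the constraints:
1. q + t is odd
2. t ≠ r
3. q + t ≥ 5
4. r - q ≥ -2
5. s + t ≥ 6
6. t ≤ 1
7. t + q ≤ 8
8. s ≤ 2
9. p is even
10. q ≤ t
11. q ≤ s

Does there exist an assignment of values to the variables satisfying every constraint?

Unsatisfiable

From constraints 8 and 11: q ≤ s ≤ 2. From constraint 6: t ≤ 1. Hence q + t ≤ 3. But constraint 3 requires q + t ≥ 5, and 5 > 3. Contradiction.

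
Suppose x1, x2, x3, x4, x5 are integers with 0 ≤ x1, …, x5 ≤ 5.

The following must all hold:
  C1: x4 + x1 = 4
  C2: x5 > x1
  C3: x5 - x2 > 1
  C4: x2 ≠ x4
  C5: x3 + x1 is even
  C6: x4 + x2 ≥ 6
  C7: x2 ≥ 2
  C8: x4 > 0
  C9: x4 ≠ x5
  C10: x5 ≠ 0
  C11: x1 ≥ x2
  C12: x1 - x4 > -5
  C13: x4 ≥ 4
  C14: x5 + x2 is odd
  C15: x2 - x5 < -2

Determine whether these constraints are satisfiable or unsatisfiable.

Unsatisfiable

From constraint 13: x4 ≥ 4. From constraints 7 and 11: x1 ≥ x2 ≥ 2. Hence x4 + x1 ≥ 6. But constraint 1 requires x4 + x1 = 4, and 4 < 6. Contradiction.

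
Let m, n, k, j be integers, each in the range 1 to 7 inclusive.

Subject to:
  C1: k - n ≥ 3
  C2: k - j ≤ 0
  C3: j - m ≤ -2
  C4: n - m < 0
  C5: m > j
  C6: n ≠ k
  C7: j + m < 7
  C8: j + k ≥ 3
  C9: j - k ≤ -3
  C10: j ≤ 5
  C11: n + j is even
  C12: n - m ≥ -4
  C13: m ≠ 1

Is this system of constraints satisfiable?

Unsatisfiable

Constraints 1, 2, 3, and 12 give j − k ≥ 0, k − n ≥ 3, n − m ≥ -4, m − j ≥ 2.
Adding all 4 inequalities: the left sides telescope to 0, and the right sides sum to 0 + 3 + (-4) + 2 = 1. So 0 ≥ 1, which is false.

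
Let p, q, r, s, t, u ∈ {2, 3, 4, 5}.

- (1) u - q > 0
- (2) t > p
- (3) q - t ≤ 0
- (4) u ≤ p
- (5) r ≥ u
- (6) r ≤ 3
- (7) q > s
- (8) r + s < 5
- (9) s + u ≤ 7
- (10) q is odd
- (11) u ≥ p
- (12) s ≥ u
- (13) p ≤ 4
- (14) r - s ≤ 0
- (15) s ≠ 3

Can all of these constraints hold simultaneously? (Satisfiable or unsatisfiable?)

Unsatisfiable

Constraints 1, 5, 7, and 14 give u ≤ r, r ≤ s, s < q, q < u. Chaining: u ≤ r ≤ s < q < u, which forces u < u — impossible.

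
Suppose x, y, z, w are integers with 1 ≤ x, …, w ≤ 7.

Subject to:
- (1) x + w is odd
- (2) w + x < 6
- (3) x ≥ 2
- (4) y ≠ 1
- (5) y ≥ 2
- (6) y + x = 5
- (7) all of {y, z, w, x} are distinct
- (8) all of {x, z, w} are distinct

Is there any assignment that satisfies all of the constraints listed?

Satisfiable

The assignment x = 2, y = 3, z = 6, w = 1 works:
  constraint 2 holds since w + x = 3.
  constraint 6 holds since y + x = 5.
The rest check out directly.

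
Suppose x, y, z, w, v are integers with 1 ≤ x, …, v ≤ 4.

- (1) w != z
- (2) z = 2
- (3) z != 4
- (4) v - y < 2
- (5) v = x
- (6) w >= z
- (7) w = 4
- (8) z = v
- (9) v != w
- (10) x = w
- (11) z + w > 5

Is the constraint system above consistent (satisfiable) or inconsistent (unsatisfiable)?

Constraint 2 fixes z = 2 and constraint 7 fixes w = 4. Constraints 5, 8, and 10 give z = v = x = w, so z = w. But 2 ≠ 4 — contradiction.

Unsatisfiable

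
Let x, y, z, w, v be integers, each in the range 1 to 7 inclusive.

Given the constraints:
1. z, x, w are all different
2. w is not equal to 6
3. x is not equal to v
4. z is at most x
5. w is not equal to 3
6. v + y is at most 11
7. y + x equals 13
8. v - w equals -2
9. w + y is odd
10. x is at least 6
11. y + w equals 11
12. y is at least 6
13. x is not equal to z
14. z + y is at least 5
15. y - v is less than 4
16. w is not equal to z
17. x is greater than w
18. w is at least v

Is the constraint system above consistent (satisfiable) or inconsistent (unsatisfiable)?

The assignment x = 7, y = 6, z = 1, w = 5, v = 3 works:
  constraint 6 holds since v + y = 9.
  constraint 7 holds since y + x = 13.
  constraint 8 holds since v - w = -2.
The rest check out directly.

Satisfiable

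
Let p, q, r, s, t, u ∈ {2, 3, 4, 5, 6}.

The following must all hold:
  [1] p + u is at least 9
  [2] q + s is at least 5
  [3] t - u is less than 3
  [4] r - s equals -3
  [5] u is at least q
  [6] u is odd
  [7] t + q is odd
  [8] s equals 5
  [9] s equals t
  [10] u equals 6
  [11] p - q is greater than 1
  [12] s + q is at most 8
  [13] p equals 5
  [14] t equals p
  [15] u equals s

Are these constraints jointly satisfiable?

Unsatisfiable

Constraint 10 fixes u = 6 and constraint 13 fixes p = 5. Constraints 9, 14, and 15 give u = s = t = p, so u = p. But 6 ≠ 5 — contradiction.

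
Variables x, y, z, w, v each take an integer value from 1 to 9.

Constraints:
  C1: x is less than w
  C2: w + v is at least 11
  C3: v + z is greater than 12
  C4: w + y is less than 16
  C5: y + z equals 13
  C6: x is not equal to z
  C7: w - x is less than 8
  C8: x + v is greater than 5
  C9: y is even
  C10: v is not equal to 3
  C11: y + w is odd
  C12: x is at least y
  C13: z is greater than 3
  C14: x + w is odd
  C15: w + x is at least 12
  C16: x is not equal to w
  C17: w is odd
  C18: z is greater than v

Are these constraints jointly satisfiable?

Satisfiable

Setting (x, y, z, w, v) = (4, 4, 9, 9, 4) satisfies everything: constraint 2: w + v = 13; constraint 3: v + z = 13, and the others follow.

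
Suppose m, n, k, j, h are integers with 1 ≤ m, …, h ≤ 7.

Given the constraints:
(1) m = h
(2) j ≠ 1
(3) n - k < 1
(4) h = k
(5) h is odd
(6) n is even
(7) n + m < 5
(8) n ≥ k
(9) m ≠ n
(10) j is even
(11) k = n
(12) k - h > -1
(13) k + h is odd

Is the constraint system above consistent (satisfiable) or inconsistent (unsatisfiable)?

Unsatisfiable

From constraints 1, 4, and 11, m = h = k = n, so m = n. But constraint 9 says m ≠ n. Contradiction.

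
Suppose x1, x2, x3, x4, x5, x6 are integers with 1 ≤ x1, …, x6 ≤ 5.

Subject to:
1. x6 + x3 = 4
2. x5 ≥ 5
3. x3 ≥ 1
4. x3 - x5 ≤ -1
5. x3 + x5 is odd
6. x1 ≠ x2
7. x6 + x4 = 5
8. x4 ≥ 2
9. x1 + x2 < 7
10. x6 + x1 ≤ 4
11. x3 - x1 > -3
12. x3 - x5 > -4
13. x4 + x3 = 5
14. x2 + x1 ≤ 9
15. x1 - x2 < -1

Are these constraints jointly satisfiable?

One satisfying assignment is x1 = 2, x2 = 4, x3 = 2, x4 = 3, x5 = 5, x6 = 2.
For the less obvious constraints — constraint 1: x6 + x3 = 4; constraint 4: x3 - x5 = -3 — and the others hold by inspection.

Satisfiable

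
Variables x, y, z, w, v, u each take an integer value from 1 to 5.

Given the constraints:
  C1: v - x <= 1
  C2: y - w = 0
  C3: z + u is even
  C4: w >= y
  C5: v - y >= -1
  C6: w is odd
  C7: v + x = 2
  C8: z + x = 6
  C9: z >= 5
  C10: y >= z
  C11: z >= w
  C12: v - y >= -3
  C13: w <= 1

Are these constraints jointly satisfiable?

From constraints 9 and 10: y ≥ z and z ≥ 5, so y ≥ 5. From constraints 4 and 13: y ≤ w and w ≤ 1, so y ≤ 1. But 1 < 5, so no value of y works.

Unsatisfiable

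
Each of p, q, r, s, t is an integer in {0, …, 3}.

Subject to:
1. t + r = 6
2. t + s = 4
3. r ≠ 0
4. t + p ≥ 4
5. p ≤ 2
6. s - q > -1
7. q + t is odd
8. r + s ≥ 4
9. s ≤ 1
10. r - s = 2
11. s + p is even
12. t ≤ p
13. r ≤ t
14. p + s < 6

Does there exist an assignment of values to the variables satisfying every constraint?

From constraints 5 and 12: t ≤ p ≤ 2. From constraint 9: s ≤ 1. Hence t + s ≤ 3. But constraint 2 requires t + s = 4, and 4 > 3. Contradiction.

Unsatisfiable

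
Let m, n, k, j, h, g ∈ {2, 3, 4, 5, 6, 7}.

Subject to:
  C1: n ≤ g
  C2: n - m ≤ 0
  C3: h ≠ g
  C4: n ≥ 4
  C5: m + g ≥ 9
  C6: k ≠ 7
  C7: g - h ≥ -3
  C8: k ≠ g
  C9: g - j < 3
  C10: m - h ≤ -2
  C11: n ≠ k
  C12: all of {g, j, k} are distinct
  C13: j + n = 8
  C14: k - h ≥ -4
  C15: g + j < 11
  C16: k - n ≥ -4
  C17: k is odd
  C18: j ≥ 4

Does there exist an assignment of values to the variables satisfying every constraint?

Satisfiable

Take m = 4, n = 4, k = 3, j = 4, h = 7, g = 5. Then constraint 2: n - m = 0; constraint 5: m + g = 9, and every other listed constraint is also met.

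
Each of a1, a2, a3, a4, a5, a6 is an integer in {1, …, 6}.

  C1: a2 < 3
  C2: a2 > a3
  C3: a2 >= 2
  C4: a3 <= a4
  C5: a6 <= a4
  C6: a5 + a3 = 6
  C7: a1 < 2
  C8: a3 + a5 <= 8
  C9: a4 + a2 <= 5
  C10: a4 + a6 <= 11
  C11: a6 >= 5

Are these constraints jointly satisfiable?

Unsatisfiable

From constraints 5 and 11: a4 ≥ a6 ≥ 5. From constraint 3: a2 ≥ 2. Hence a4 + a2 ≥ 7. But constraint 9 requires a4 + a2 ≤ 5, and 5 < 7. Contradiction.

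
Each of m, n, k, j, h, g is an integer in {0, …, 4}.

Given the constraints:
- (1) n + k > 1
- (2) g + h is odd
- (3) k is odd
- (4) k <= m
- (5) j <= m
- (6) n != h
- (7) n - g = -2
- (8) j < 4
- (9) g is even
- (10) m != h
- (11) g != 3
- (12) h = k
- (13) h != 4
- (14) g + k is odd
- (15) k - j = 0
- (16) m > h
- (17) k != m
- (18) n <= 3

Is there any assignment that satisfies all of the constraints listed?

Satisfiable

Setting (m, n, k, j, h, g) = (4, 0, 3, 3, 3, 2) satisfies everything: constraint 1: n + k = 3; constraint 7: n - g = -2, and the others follow.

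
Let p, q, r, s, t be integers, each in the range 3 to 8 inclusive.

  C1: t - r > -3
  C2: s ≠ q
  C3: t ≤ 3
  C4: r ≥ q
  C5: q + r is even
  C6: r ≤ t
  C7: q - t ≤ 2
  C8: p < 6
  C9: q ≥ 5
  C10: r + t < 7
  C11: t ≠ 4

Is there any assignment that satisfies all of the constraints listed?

From constraints 4 and 9: r ≥ q and q ≥ 5, so r ≥ 5. From constraints 3 and 6: r ≤ t and t ≤ 3, so r ≤ 3. But 3 < 5, so no value of r works.

Unsatisfiable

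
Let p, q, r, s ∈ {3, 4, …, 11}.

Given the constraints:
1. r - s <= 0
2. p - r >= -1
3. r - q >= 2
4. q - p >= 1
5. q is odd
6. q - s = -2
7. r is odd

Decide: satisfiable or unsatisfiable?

Unsatisfiable

Constraints 2, 3, and 4 give q − p ≥ 1, p − r ≥ -1, r − q ≥ 2.
Adding all 3 inequalities: the left sides telescope to 0, and the right sides sum to 1 + (-1) + 2 = 2. So 0 ≥ 2, which is false.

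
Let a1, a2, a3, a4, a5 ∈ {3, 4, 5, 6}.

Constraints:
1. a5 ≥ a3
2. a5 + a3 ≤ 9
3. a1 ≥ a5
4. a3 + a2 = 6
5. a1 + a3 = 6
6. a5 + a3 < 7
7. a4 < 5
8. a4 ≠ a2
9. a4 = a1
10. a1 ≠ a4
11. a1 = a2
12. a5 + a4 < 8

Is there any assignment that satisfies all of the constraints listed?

Unsatisfiable

From constraints 9 and 11, a4 = a1 = a2, so a4 = a2. But constraint 8 says a4 ≠ a2. Contradiction.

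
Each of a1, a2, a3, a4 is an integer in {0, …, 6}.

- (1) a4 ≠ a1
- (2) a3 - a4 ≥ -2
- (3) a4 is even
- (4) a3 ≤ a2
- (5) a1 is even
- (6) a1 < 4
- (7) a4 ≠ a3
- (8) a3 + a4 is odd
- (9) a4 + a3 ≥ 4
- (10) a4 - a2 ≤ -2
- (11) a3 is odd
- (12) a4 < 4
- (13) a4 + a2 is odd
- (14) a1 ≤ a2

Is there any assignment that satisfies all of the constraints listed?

Satisfiable

One satisfying assignment is a1 = 0, a2 = 5, a3 = 3, a4 = 2.
For the less obvious constraints — constraint 2: a3 - a4 = 1; constraint 9: a4 + a3 = 5; constraint 10: a4 - a2 = -3 — and the others hold by inspection.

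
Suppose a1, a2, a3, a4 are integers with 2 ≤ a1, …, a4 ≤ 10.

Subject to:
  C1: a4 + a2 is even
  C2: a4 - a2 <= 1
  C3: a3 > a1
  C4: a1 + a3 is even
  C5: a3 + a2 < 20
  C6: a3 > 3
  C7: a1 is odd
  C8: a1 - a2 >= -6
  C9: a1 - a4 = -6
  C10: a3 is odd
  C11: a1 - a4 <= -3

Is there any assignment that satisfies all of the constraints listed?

Satisfiable

Try a1 = 3, a2 = 9, a3 = 9, a4 = 9.
Check constraint 2: a4 - a2 = 0; constraint 5: a3 + a2 = 18. The remaining constraints are straightforward to verify.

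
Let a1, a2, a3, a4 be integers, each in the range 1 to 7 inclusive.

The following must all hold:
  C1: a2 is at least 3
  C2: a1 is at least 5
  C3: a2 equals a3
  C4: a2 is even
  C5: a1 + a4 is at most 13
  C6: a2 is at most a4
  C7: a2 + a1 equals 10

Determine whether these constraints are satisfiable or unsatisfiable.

One satisfying assignment is a1 = 6, a2 = 4, a3 = 4, a4 = 6.
For the less obvious constraints — constraint 5: a1 + a4 = 12; constraint 7: a2 + a1 = 10 — and the others hold by inspection.

Satisfiable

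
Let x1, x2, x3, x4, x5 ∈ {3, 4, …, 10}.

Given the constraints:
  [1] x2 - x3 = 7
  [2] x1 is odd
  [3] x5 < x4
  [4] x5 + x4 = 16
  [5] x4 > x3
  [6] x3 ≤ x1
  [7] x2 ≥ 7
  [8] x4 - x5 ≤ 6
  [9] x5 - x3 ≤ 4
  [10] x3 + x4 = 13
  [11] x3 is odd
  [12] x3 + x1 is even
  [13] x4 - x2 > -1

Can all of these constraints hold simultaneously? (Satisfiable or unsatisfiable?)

Satisfiable

Setting (x1, x2, x3, x4, x5) = (9, 10, 3, 10, 6) satisfies everything: constraint 1: x2 - x3 = 7; constraint 4: x5 + x4 = 16; constraint 8: x4 - x5 = 4, and the others follow.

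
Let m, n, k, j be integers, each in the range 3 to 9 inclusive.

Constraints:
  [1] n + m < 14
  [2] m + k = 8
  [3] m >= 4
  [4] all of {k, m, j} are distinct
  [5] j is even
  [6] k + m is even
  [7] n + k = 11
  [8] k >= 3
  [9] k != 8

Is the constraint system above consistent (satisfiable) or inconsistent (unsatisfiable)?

Satisfiable

One satisfying assignment is m = 5, n = 8, k = 3, j = 8.
For the less obvious constraints — constraint 1: n + m = 13; constraint 2: m + k = 8; constraint 7: n + k = 11 — and the others hold by inspection.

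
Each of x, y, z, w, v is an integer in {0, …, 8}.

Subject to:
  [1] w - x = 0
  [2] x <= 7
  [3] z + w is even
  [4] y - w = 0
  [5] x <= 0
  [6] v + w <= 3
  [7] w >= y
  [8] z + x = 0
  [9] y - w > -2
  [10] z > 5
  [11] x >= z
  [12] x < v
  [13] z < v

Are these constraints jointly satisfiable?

Unsatisfiable

From constraint 10: z ≥ 6. From constraints 5 and 11: z ≤ x and x ≤ 0, so z ≤ 0. But 0 < 6, so no value of z works.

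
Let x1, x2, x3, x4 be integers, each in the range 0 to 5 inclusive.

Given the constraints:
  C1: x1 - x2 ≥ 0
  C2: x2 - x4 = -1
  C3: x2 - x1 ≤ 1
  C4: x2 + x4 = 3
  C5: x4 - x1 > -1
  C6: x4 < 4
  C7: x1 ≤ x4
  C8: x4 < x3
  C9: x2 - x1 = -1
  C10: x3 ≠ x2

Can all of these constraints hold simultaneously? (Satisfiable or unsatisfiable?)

Try x1 = 2, x2 = 1, x3 = 3, x4 = 2.
Check constraint 1: x1 - x2 = 1; constraint 2: x2 - x4 = -1. The remaining constraints are straightforward to verify.

Satisfiable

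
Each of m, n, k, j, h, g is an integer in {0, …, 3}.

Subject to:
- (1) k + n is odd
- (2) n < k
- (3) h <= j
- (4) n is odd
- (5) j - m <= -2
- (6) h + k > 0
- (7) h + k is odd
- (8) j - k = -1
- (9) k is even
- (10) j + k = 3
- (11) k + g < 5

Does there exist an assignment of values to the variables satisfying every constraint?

One satisfying assignment is m = 3, n = 1, k = 2, j = 1, h = 1, g = 0.
For the less obvious constraints — constraint 5: j - m = -2; constraint 6: h + k = 3 — and the others hold by inspection.

Satisfiable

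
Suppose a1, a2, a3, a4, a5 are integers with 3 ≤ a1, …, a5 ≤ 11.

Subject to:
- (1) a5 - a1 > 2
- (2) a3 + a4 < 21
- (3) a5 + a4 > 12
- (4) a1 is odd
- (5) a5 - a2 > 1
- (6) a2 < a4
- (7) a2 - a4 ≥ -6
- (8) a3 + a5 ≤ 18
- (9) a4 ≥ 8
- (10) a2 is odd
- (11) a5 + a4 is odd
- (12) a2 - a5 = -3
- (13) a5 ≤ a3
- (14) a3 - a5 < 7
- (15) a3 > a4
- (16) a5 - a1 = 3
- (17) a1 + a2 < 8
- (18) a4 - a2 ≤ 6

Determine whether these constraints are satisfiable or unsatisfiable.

Satisfiable

Setting (a1, a2, a3, a4, a5) = (3, 3, 10, 9, 6) satisfies everything: constraint 1: a5 - a1 = 3; constraint 2: a3 + a4 = 19, and the others follow.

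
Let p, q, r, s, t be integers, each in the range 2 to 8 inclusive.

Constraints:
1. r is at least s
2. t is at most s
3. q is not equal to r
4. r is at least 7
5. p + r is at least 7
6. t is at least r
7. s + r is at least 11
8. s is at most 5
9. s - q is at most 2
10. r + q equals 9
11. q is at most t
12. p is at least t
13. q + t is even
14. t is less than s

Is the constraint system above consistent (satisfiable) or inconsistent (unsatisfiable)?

From constraints 4 and 6: t ≥ r and r ≥ 7, so t ≥ 7. From constraints 2 and 8: t ≤ s and s ≤ 5, so t ≤ 5. But 5 < 7, so no value of t works.

Unsatisfiable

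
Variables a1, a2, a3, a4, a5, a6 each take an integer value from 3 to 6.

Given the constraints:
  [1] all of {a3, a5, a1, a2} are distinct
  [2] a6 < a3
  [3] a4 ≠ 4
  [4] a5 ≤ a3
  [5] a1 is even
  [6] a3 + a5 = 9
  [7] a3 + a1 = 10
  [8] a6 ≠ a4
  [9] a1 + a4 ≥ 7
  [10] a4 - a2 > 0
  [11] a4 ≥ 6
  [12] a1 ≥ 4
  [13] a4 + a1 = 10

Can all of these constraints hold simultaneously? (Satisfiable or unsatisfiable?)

Try a1 = 4, a2 = 5, a3 = 6, a4 = 6, a5 = 3, a6 = 4.
Check constraint 6: a3 + a5 = 9; constraint 7: a3 + a1 = 10; constraint 9: a1 + a4 = 10. The remaining constraints are straightforward to verify.

Satisfiable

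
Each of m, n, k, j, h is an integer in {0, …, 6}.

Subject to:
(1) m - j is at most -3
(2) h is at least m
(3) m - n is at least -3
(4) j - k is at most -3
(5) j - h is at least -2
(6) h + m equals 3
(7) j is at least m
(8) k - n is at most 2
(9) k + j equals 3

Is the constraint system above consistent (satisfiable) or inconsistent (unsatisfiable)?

Constraints 1, 3, 4, and 8 give m − n ≥ -3, n − k ≥ -2, k − j ≥ 3, j − m ≥ 3.
Adding all 4 inequalities: the left sides telescope to 0, and the right sides sum to (-3) + (-2) + 3 + 3 = 1. So 0 ≥ 1, which is false.

Unsatisfiable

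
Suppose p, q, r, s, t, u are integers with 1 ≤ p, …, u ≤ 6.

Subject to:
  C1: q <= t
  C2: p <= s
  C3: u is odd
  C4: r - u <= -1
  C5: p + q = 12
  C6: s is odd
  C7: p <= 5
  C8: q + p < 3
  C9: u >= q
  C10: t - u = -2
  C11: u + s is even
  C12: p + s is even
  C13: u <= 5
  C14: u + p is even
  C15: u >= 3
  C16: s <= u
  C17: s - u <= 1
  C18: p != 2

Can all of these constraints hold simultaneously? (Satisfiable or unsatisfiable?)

From constraint 7: p ≤ 5. From constraints 9 and 13: q ≤ u ≤ 5. Hence p + q ≤ 10. But constraint 5 requires p + q = 12, and 12 > 10. Contradiction.

Unsatisfiable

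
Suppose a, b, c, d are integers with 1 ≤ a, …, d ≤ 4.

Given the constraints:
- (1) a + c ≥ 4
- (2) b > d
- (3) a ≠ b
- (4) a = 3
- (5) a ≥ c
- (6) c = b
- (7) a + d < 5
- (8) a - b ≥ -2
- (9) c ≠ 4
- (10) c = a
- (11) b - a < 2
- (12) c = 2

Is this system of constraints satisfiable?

Unsatisfiable

Constraint 12 fixes c = 2 and constraint 4 fixes a = 3, but constraint 10 requires c = a. Since 2 ≠ 3, contradiction.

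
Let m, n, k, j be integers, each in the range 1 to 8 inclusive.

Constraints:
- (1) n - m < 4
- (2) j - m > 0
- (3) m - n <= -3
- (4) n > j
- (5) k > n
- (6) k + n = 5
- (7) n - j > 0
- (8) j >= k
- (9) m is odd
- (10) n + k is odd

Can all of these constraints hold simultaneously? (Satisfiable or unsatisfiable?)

Constraints 5, 7, and 8 give k ≤ j, j < n, n < k. Chaining: k ≤ j < n < k, which forces k < k — impossible.

Unsatisfiable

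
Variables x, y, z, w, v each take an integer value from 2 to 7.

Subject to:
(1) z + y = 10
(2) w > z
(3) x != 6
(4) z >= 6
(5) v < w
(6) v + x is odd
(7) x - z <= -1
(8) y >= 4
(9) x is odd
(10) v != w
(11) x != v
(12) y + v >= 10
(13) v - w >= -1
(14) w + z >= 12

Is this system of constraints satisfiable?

Satisfiable

Take x = 3, y = 4, z = 6, w = 7, v = 6. Then constraint 1: z + y = 10; constraint 7: x - z = -3, and every other listed constraint is also met.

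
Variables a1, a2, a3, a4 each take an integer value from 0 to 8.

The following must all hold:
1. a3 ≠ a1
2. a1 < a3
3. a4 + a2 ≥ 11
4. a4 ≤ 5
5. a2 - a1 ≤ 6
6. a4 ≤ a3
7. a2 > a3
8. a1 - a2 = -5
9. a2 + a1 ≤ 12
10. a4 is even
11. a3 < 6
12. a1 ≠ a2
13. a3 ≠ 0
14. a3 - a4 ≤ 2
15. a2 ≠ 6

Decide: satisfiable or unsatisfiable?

Satisfiable

Try a1 = 2, a2 = 7, a3 = 4, a4 = 4.
Check constraint 3: a4 + a2 = 11; constraint 5: a2 - a1 = 5. The remaining constraints are straightforward to verify.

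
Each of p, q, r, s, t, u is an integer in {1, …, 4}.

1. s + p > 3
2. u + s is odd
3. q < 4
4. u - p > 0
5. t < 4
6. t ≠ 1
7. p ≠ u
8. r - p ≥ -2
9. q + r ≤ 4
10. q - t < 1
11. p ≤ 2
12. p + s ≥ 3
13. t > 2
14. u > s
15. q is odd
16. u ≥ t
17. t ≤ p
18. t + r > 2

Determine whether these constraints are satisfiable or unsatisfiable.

Unsatisfiable

From constraint 13: t ≥ 3. From constraints 11 and 17: t ≤ p and p ≤ 2, so t ≤ 2. But 2 < 3, so no value of t works.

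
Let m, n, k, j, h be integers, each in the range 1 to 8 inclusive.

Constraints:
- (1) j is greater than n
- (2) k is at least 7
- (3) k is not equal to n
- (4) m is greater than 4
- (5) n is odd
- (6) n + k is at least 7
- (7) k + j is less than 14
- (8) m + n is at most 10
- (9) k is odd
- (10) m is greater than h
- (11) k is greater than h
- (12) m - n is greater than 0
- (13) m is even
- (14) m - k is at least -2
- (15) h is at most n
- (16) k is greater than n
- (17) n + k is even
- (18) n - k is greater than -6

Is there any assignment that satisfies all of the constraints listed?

One satisfying assignment is m = 6, n = 3, k = 7, j = 5, h = 3.
For the less obvious constraints — constraint 6: n + k = 10; constraint 7: k + j = 12 — and the others hold by inspection.

Satisfiable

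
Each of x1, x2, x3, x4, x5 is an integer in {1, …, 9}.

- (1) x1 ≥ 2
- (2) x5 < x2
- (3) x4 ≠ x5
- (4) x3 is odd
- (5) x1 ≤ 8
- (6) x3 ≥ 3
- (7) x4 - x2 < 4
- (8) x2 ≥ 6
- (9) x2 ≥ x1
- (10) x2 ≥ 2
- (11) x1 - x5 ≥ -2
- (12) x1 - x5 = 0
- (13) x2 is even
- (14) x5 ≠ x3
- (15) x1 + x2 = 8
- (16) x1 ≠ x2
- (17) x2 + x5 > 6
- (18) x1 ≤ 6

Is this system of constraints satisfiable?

One satisfying assignment is x1 = 2, x2 = 6, x3 = 5, x4 = 7, x5 = 2.
For the less obvious constraints — constraint 7: x4 - x2 = 1; constraint 11: x1 - x5 = 0 — and the others hold by inspection.

Satisfiable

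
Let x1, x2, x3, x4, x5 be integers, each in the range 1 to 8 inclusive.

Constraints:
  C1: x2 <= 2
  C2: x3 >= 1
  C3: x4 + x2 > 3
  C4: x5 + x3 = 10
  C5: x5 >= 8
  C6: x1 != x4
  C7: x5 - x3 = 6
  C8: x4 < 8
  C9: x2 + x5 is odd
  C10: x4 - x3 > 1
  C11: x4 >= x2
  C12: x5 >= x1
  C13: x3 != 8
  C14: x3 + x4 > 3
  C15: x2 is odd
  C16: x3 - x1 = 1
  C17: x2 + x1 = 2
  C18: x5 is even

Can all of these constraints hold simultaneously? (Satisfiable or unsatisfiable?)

Satisfiable

Take x1 = 1, x2 = 1, x3 = 2, x4 = 4, x5 = 8. Then constraint 3: x4 + x2 = 5; constraint 4: x5 + x3 = 10; constraint 7: x5 - x3 = 6, and every other listed constraint is also met.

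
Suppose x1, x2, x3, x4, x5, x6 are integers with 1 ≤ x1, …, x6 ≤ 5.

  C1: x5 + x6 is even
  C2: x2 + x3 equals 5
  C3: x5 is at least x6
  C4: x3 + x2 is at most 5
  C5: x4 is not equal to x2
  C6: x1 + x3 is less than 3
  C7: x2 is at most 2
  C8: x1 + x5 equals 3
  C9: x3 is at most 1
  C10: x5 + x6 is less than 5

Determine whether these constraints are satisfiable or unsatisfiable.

From constraint 7: x2 ≤ 2. From constraint 9: x3 ≤ 1. Hence x2 + x3 ≤ 3. But constraint 2 requires x2 + x3 = 5, and 5 > 3. Contradiction.

Unsatisfiable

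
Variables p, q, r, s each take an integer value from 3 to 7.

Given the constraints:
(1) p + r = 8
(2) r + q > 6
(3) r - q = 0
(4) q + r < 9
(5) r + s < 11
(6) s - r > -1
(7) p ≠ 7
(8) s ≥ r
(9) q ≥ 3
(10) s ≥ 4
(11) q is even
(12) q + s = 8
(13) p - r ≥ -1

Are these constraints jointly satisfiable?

Setting (p, q, r, s) = (4, 4, 4, 4) satisfies everything: constraint 1: p + r = 8; constraint 2: r + q = 8, and the others follow.

Satisfiable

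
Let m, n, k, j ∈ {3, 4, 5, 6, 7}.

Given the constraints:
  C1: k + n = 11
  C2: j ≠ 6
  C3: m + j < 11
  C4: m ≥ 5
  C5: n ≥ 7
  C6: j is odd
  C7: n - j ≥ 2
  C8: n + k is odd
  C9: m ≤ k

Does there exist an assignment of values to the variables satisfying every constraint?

Unsatisfiable

From constraints 4 and 9: k ≥ m ≥ 5. From constraint 5: n ≥ 7. Hence k + n ≥ 12. But constraint 1 requires k + n = 11, and 11 < 12. Contradiction.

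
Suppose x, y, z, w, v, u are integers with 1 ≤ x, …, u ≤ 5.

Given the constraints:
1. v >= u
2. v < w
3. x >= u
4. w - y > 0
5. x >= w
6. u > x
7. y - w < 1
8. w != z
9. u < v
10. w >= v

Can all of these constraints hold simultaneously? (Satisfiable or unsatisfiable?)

Constraints 2, 5, 6, and 9 give x < u, u < v, v < w, w ≤ x. Chaining: x < u < v < w ≤ x, which forces x < x — impossible.

Unsatisfiable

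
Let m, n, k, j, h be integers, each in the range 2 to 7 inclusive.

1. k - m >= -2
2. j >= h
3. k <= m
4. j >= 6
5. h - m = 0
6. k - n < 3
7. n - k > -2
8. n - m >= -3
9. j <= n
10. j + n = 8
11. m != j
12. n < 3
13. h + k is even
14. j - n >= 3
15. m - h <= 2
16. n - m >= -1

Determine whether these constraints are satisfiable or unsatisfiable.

Unsatisfiable

From constraints 4 and 9: n ≥ j and j ≥ 6, so n ≥ 6. From constraint 12: n ≤ 2. But 2 < 6, so no value of n works.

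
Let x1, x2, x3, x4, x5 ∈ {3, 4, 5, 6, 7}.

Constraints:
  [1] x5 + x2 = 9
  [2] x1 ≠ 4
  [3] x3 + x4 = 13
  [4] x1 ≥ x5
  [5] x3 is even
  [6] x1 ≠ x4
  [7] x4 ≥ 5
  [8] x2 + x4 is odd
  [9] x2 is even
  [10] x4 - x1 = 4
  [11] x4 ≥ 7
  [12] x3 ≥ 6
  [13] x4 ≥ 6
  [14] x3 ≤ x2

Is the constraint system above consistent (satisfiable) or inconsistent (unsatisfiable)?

The assignment x1 = 3, x2 = 6, x3 = 6, x4 = 7, x5 = 3 works:
  constraint 1 holds since x5 + x2 = 9.
  constraint 3 holds since x3 + x4 = 13.
The rest check out directly.

Satisfiable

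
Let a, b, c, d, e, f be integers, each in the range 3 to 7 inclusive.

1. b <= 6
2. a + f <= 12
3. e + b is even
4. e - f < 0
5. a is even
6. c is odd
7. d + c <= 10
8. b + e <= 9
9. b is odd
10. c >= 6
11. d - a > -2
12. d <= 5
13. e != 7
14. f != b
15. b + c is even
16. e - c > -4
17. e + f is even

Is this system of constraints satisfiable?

Satisfiable

Take a = 4, b = 3, c = 7, d = 3, e = 5, f = 7. Then constraint 2: a + f = 11; constraint 4: e - f = -2, and every other listed constraint is also met.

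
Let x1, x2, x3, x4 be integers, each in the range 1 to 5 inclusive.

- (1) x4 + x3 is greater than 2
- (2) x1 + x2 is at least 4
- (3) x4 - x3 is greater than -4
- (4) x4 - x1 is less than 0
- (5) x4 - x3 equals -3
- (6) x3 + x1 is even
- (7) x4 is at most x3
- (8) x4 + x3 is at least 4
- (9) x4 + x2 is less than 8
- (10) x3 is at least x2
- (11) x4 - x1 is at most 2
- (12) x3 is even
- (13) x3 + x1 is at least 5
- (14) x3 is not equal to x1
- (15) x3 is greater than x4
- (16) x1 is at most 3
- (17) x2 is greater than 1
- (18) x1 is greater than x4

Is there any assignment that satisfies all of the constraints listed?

Satisfiable

Try x1 = 2, x2 = 4, x3 = 4, x4 = 1.
Check constraint 1: x4 + x3 = 5; constraint 2: x1 + x2 = 6; constraint 3: x4 - x3 = -3. The remaining constraints are straightforward to verify.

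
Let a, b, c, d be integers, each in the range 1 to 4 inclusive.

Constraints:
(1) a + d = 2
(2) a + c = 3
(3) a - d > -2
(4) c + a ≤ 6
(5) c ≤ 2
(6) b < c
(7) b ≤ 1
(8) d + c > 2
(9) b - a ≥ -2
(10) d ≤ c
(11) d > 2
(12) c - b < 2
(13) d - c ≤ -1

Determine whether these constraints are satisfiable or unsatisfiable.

From constraint 11: d ≥ 3. From constraints 5 and 10: d ≤ c and c ≤ 2, so d ≤ 2. But 2 < 3, so no value of d works.

Unsatisfiable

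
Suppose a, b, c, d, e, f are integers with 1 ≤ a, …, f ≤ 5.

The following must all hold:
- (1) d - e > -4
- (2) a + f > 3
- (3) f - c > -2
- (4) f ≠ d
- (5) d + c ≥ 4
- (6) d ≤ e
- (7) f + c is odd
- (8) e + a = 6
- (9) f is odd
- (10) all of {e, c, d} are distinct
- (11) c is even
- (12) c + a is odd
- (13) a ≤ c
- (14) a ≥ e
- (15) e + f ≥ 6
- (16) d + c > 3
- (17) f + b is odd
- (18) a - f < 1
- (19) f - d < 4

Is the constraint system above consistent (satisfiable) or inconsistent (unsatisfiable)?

The assignment a = 3, b = 2, c = 4, d = 2, e = 3, f = 3 works:
  constraint 1 holds since d - e = -1.
  constraint 2 holds since a + f = 6.
The rest check out directly.

Satisfiable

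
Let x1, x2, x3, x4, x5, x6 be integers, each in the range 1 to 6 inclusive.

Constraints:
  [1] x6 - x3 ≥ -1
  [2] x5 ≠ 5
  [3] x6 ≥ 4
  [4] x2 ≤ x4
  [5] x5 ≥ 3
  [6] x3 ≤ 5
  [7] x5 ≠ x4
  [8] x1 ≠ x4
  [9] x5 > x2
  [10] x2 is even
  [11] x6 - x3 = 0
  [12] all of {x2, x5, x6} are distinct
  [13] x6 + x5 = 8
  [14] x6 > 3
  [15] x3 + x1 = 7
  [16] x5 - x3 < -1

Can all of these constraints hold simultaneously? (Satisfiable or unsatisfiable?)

Try x1 = 2, x2 = 2, x3 = 5, x4 = 4, x5 = 3, x6 = 5.
Check constraint 1: x6 - x3 = 0; constraint 11: x6 - x3 = 0; constraint 13: x6 + x5 = 8. The remaining constraints are straightforward to verify.

Satisfiable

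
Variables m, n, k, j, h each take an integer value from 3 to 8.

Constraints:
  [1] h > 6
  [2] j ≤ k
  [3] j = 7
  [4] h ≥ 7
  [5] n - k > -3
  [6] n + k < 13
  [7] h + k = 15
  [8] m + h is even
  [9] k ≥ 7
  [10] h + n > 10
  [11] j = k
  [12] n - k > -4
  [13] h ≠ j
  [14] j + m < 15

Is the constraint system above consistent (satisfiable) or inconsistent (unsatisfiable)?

Satisfiable

Setting (m, n, k, j, h) = (6, 5, 7, 7, 8) satisfies everything: constraint 5: n - k = -2; constraint 6: n + k = 12; constraint 7: h + k = 15, and the others follow.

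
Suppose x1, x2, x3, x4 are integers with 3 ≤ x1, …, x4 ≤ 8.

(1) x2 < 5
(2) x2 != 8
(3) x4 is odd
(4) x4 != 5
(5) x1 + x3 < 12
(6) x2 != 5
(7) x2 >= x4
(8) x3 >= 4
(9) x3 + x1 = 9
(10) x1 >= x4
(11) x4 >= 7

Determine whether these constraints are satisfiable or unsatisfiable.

From constraint 8: x3 ≥ 4. From constraints 10 and 11: x1 ≥ x4 ≥ 7. Hence x3 + x1 ≥ 11. But constraint 9 requires x3 + x1 = 9, and 9 < 11. Contradiction.

Unsatisfiable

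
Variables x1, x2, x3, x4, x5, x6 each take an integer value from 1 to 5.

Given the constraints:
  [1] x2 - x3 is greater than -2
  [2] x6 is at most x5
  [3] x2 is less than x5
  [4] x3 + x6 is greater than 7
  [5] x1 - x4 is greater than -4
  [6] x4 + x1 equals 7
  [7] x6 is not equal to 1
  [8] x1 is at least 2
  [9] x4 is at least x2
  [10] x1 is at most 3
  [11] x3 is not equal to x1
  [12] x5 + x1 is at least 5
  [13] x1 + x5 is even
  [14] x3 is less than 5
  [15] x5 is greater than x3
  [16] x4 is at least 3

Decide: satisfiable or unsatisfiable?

Satisfiable

Try x1 = 3, x2 = 4, x3 = 4, x4 = 4, x5 = 5, x6 = 4.
Check constraint 1: x2 - x3 = 0; constraint 4: x3 + x6 = 8. The remaining constraints are straightforward to verify.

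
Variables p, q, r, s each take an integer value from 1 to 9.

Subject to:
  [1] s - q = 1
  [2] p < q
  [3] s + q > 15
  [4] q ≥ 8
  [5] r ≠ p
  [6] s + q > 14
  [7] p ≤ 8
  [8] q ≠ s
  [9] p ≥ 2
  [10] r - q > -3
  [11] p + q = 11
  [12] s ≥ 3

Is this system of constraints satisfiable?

Try p = 3, q = 8, r = 6, s = 9.
Check constraint 1: s - q = 1; constraint 3: s + q = 17. The remaining constraints are straightforward to verify.

Satisfiable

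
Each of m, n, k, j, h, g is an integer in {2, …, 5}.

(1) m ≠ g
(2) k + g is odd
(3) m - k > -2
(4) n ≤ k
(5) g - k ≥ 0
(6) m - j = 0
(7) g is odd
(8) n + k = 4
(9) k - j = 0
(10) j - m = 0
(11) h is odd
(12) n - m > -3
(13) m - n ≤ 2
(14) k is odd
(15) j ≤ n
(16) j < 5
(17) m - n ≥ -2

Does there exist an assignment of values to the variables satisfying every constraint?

Unsatisfiable

Constraint 14 makes k odd and constraint 7 makes g odd, so k + g must be even. Constraint 2 says k + g is odd — contradiction.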